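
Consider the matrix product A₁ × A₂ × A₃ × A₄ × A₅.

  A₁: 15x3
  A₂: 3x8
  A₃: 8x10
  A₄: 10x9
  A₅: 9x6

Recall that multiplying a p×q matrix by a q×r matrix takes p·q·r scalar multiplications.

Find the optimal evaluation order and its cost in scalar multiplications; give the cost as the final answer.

Adjacent pairs: A₁A₂ = 15·3·8 = 360; A₂A₃ = 3·8·10 = 240; A₃A₄ = 8·10·9 = 720; A₄A₅ = 10·9·6 = 540.
Length 3: A₁..A₃: k=1: 0+240+15·3·10=690; k=2: 360+0+15·8·10=1560 → min 690 | A₂..A₄: k=2: 0+720+3·8·9=936; k=3: 240+0+3·10·9=510 → min 510 | A₃..A₅: k=3: 0+540+8·10·6=1020; k=4: 720+0+8·9·6=1152 → min 1020.
Length 4: A₁..A₄: k=1: 0+510+15·3·9=915; k=2: 360+720+15·8·9=2160; k=3: 690+0+15·10·9=2040 → min 915 | A₂..A₅: k=2: 0+1020+3·8·6=1164; k=3: 240+540+3·10·6=960; k=4: 510+0+3·9·6=672 → min 672.
Length 5: A₁..A₅: k=1: 0+672+15·3·6=942; k=2: 360+1020+15·8·6=2100; k=3: 690+540+15·10·6=2130; k=4: 915+0+15·9·6=1725 → min 942.
Optimal parenthesization: (A₁ × (((A₂ × A₃) × A₄) × A₅)) with cost 942.

942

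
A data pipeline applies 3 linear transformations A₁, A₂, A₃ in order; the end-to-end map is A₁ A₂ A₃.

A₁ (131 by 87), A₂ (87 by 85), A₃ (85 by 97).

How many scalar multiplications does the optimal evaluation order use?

1822824

Order (A₁ (A₂ A₃)): (A₂ A₃): 87×85 by 85×97 → 87×97, cost 87·85·97 = 717315; (A₁ (A₂ A₃)): 131×87 by 87×97 → 131×97, cost 131·87·97 = 1105509; cumulative 1822824. Total 1822824.
Order ((A₁ A₂) A₃): (A₁ A₂): 131×87 by 87×85 → 131×85, cost 131·87·85 = 968745; ((A₁ A₂) A₃): 131×85 by 85×97 → 131×97, cost 131·85·97 = 1080095; cumulative 2048840. Total 2048840.
Minimum: 1822824.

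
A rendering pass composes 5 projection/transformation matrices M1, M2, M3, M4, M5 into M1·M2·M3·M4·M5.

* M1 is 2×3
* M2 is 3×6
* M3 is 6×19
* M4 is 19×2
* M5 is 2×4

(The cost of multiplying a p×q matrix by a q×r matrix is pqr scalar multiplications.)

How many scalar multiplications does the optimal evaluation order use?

Adjacent pairs: M1M2 = 2·3·6 = 36; M2M3 = 3·6·19 = 342; M3M4 = 6·19·2 = 228; M4M5 = 19·2·4 = 152.
Length 3: M1..M3: k=1: 0+342+2·3·19=456; k=2: 36+0+2·6·19=264 → min 264 | M2..M4: k=2: 0+228+3·6·2=264; k=3: 342+0+3·19·2=456 → min 264 | M3..M5: k=3: 0+152+6·19·4=608; k=4: 228+0+6·2·4=276 → min 276.
Length 4: M1..M4: k=1: 0+264+2·3·2=276; k=2: 36+228+2·6·2=288; k=3: 264+0+2·19·2=340 → min 276 | M2..M5: k=2: 0+276+3·6·4=348; k=3: 342+152+3·19·4=722; k=4: 264+0+3·2·4=288 → min 288.
Length 5: M1..M5: k=1: 0+288+2·3·4=312; k=2: 36+276+2·6·4=360; k=3: 264+152+2·19·4=568; k=4: 276+0+2·2·4=292 → min 292.
Optimal order: ((M1·(M2·(M3·M4)))·M5) with cost 292.

292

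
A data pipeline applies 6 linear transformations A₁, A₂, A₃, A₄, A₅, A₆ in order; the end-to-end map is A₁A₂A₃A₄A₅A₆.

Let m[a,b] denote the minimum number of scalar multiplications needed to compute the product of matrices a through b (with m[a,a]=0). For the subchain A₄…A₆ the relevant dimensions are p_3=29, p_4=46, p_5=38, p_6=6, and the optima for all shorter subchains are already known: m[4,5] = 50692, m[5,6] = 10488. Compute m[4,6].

18492

m[4,6] = min over k∈[4,5] of m[4,k]+m[k+1,6]+p_{3}·p_k·p_{6}.
k=4: 0 + 10488 + 29·46·6 = 18492; k=5: 50692 + 0 + 29·38·6 = 57304.
Minimum: 18492 at k=4.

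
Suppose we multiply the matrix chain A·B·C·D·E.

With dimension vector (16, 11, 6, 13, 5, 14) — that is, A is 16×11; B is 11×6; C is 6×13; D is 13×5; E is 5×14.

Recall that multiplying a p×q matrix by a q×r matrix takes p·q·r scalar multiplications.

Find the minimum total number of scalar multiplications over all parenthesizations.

Adjacent pairs: AB = 16·11·6 = 1056; BC = 11·6·13 = 858; CD = 6·13·5 = 390; DE = 13·5·14 = 910.
Length 3: A..C: k=1: 0+858+16·11·13=3146; k=2: 1056+0+16·6·13=2304 → min 2304 | B..D: k=2: 0+390+11·6·5=720; k=3: 858+0+11·13·5=1573 → min 720 | C..E: k=3: 0+910+6·13·14=2002; k=4: 390+0+6·5·14=810 → min 810.
Length 4: A..D: k=1: 0+720+16·11·5=1600; k=2: 1056+390+16·6·5=1926; k=3: 2304+0+16·13·5=3344 → min 1600 | B..E: k=2: 0+810+11·6·14=1734; k=3: 858+910+11·13·14=3770; k=4: 720+0+11·5·14=1490 → min 1490.
Length 5: A..E: k=1: 0+1490+16·11·14=3954; k=2: 1056+810+16·6·14=3210; k=3: 2304+910+16·13·14=6126; k=4: 1600+0+16·5·14=2720 → min 2720.
Optimal order: ((A·(B·(C·D)))·E) with cost 2720.

2720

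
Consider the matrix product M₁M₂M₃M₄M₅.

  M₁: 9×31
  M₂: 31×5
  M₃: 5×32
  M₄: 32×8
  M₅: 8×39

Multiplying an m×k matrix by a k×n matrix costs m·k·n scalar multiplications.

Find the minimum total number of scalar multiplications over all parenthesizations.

Adjacent pairs: M₁M₂ = 9·31·5 = 1395; M₂M₃ = 31·5·32 = 4960; M₃M₄ = 5·32·8 = 1280; M₄M₅ = 32·8·39 = 9984.
Length 3: M₁..M₃: k=1: 0+4960+9·31·32=13888; k=2: 1395+0+9·5·32=2835 → min 2835 | M₂..M₄: k=2: 0+1280+31·5·8=2520; k=3: 4960+0+31·32·8=12896 → min 2520 | M₃..M₅: k=3: 0+9984+5·32·39=16224; k=4: 1280+0+5·8·39=2840 → min 2840.
Length 4: M₁..M₄: k=1: 0+2520+9·31·8=4752; k=2: 1395+1280+9·5·8=3035; k=3: 2835+0+9·32·8=5139 → min 3035 | M₂..M₅: k=2: 0+2840+31·5·39=8885; k=3: 4960+9984+31·32·39=53632; k=4: 2520+0+31·8·39=12192 → min 8885.
Length 5: M₁..M₅: k=1: 0+8885+9·31·39=19766; k=2: 1395+2840+9·5·39=5990; k=3: 2835+9984+9·32·39=24051; k=4: 3035+0+9·8·39=5843 → min 5843.
Optimal order: (((M₁M₂)(M₃M₄))M₅) with cost 5843.

5843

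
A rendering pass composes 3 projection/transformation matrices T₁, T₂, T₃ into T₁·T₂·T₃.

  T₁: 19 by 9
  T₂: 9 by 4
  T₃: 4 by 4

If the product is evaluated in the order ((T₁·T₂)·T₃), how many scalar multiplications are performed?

(T₁·T₂): 19×9 by 9×4 → 19×4, cost 19·9·4 = 684
((T₁·T₂)·T₃): 19×4 by 4×4 → 19×4, cost 19·4·4 = 304; cumulative 988
Total: 988 scalar multiplications.

988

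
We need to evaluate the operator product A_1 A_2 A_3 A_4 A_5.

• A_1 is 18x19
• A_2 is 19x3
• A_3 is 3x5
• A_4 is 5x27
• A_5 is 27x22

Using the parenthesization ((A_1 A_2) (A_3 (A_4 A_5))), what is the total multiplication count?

(A_1 A_2): 18×19 by 19×3 → 18×3, cost 18·19·3 = 1026
(A_4 A_5): 5×27 by 27×22 → 5×22, cost 5·27·22 = 2970
(A_3 (A_4 A_5)): 3×5 by 5×22 → 3×22, cost 3·5·22 = 330; cumulative 3300
((A_1 A_2) (A_3 (A_4 A_5))): 18×3 by 3×22 → 18×22, cost 18·3·22 = 1188; cumulative 5514
Total: 5514 scalar multiplications.

5514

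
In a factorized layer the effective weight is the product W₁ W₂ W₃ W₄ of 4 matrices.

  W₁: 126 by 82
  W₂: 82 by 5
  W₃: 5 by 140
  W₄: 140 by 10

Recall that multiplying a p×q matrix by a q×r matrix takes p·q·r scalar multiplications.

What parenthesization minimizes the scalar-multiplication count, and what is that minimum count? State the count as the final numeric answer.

Adjacent pairs: W₁W₂ = 126·82·5 = 51660; W₂W₃ = 82·5·140 = 57400; W₃W₄ = 5·140·10 = 7000.
Length 3: W₁..W₃: k=1: 0+57400+126·82·140=1503880; k=2: 51660+0+126·5·140=139860 → min 139860 | W₂..W₄: k=2: 0+7000+82·5·10=11100; k=3: 57400+0+82·140·10=172200 → min 11100.
Length 4: W₁..W₄: k=1: 0+11100+126·82·10=114420; k=2: 51660+7000+126·5·10=64960; k=3: 139860+0+126·140·10=316260 → min 64960.
Optimal parenthesization: ((W₁ W₂) (W₃ W₄)) with cost 64960.

64960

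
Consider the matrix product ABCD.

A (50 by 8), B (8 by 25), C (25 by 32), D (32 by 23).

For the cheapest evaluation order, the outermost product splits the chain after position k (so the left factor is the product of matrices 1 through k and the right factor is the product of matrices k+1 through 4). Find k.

Adjacent pairs: AB = 50·8·25 = 10000; BC = 8·25·32 = 6400; CD = 25·32·23 = 18400.
Length 3: A..C: k=1: 0+6400+50·8·32=19200; k=2: 10000+0+50·25·32=50000 → min 19200 | B..D: k=2: 0+18400+8·25·23=23000; k=3: 6400+0+8·32·23=12288 → min 12288.
Top-level splits: k=1: (A..A)·(B..D) → 0+12288+50·8·23 = 21488; k=2: (A..B)·(C..D) → 10000+18400+50·25·23 = 57150; k=3: (A..C)·(D..D) → 19200+0+50·32·23 = 56000.
Best split is after A, i.e. k = 1.

1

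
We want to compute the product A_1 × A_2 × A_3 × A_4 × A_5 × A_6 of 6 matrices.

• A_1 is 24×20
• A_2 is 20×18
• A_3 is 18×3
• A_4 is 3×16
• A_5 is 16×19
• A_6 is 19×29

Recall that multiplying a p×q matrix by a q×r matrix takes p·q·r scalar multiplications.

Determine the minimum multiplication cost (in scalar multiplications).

7173

Adjacent pairs: A_1A_2 = 24·20·18 = 8640; A_2A_3 = 20·18·3 = 1080; A_3A_4 = 18·3·16 = 864; A_4A_5 = 3·16·19 = 912; A_5A_6 = 16·19·29 = 8816.
Length 3: A_1..A_3: k=1: 0+1080+24·20·3=2520; k=2: 8640+0+24·18·3=9936 → min 2520 | A_2..A_4: k=2: 0+864+20·18·16=6624; k=3: 1080+0+20·3·16=2040 → min 2040 | A_3..A_5: k=3: 0+912+18·3·19=1938; k=4: 864+0+18·16·19=6336 → min 1938 | A_4..A_6: k=4: 0+8816+3·16·29=10208; k=5: 912+0+3·19·29=2565 → min 2565.
Length 4: A_1..A_4: k=1: 0+2040+24·20·16=9720; k=2: 8640+864+24·18·16=16416; k=3: 2520+0+24·3·16=3672 → min 3672 | A_2..A_5: k=2: 0+1938+20·18·19=8778; k=3: 1080+912+20·3·19=3132; k=4: 2040+0+20·16·19=8120 → min 3132 | A_3..A_6: k=3: 0+2565+18·3·29=4131; k=4: 864+8816+18·16·29=18032; k=5: 1938+0+18·19·29=11856 → min 4131.
Length 5: A_1..A_5: k=1: 0+3132+24·20·19=12252; k=2: 8640+1938+24·18·19=18786; k=3: 2520+912+24·3·19=4800; k=4: 3672+0+24·16·19=10968 → min 4800 | A_2..A_6: k=2: 0+4131+20·18·29=14571; k=3: 1080+2565+20·3·29=5385; k=4: 2040+8816+20·16·29=20136; k=5: 3132+0+20·19·29=14152 → min 5385.
Length 6: A_1..A_6: k=1: 0+5385+24·20·29=19305; k=2: 8640+4131+24·18·29=25299; k=3: 2520+2565+24·3·29=7173; k=4: 3672+8816+24·16·29=23624; k=5: 4800+0+24·19·29=18024 → min 7173.
Optimal order: ((A_1 × (A_2 × A_3)) × ((A_4 × A_5) × A_6)) with cost 7173.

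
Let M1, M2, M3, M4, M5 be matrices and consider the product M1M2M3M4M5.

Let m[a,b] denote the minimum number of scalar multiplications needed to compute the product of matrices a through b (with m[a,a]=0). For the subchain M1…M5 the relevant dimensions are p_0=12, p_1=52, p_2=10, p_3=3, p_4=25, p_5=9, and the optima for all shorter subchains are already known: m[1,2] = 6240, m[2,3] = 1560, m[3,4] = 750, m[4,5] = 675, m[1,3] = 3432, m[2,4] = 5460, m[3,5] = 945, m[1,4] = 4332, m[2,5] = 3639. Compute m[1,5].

4431

m[1,5] = min over k∈[1,4] of m[1,k]+m[k+1,5]+p_{0}·p_k·p_{5}.
k=1: 0 + 3639 + 12·52·9 = 9255; k=2: 6240 + 945 + 12·10·9 = 8265; k=3: 3432 + 675 + 12·3·9 = 4431; k=4: 4332 + 0 + 12·25·9 = 7032.
Minimum: 4431 at k=3.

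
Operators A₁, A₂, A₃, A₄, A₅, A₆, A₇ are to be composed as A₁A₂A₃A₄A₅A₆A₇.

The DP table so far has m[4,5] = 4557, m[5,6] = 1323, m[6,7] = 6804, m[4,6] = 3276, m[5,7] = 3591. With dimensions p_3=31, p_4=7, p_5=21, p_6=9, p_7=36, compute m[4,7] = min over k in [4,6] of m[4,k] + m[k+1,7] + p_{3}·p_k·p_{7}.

11403

m[4,7] = min over k∈[4,6] of m[4,k]+m[k+1,7]+p_{3}·p_k·p_{7}.
k=4: 0 + 3591 + 31·7·36 = 11403; k=5: 4557 + 6804 + 31·21·36 = 34797; k=6: 3276 + 0 + 31·9·36 = 13320.
Minimum: 11403 at k=4.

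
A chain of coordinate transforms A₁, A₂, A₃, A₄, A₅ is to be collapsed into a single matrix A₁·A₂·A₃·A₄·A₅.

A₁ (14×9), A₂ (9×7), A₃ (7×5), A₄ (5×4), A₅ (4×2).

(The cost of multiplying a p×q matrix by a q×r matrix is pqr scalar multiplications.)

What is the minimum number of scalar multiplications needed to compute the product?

Adjacent pairs: A₁A₂ = 14·9·7 = 882; A₂A₃ = 9·7·5 = 315; A₃A₄ = 7·5·4 = 140; A₄A₅ = 5·4·2 = 40.
Length 3: A₁..A₃: k=1: 0+315+14·9·5=945; k=2: 882+0+14·7·5=1372 → min 945 | A₂..A₄: k=2: 0+140+9·7·4=392; k=3: 315+0+9·5·4=495 → min 392 | A₃..A₅: k=3: 0+40+7·5·2=110; k=4: 140+0+7·4·2=196 → min 110.
Length 4: A₁..A₄: k=1: 0+392+14·9·4=896; k=2: 882+140+14·7·4=1414; k=3: 945+0+14·5·4=1225 → min 896 | A₂..A₅: k=2: 0+110+9·7·2=236; k=3: 315+40+9·5·2=445; k=4: 392+0+9·4·2=464 → min 236.
Length 5: A₁..A₅: k=1: 0+236+14·9·2=488; k=2: 882+110+14·7·2=1188; k=3: 945+40+14·5·2=1125; k=4: 896+0+14·4·2=1008 → min 488.
Optimal order: (A₁·(A₂·(A₃·(A₄·A₅)))) with cost 488.

488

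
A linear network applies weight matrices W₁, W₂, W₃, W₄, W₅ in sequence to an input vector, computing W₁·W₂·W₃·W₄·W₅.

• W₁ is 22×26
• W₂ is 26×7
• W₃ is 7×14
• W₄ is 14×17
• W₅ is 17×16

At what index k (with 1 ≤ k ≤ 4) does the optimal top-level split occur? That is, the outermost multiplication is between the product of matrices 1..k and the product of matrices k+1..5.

2

Adjacent pairs: W₁W₂ = 22·26·7 = 4004; W₂W₃ = 26·7·14 = 2548; W₃W₄ = 7·14·17 = 1666; W₄W₅ = 14·17·16 = 3808.
Length 3: W₁..W₃: k=1: 0+2548+22·26·14=10556; k=2: 4004+0+22·7·14=6160 → min 6160 | W₂..W₄: k=2: 0+1666+26·7·17=4760; k=3: 2548+0+26·14·17=8736 → min 4760 | W₃..W₅: k=3: 0+3808+7·14·16=5376; k=4: 1666+0+7·17·16=3570 → min 3570.
Length 4: W₁..W₄: k=1: 0+4760+22·26·17=14484; k=2: 4004+1666+22·7·17=8288; k=3: 6160+0+22·14·17=11396 → min 8288 | W₂..W₅: k=2: 0+3570+26·7·16=6482; k=3: 2548+3808+26·14·16=12180; k=4: 4760+0+26·17·16=11832 → min 6482.
Top-level splits: k=1: (W₁..W₁)·(W₂..W₅) → 0+6482+22·26·16 = 15634; k=2: (W₁..W₂)·(W₃..W₅) → 4004+3570+22·7·16 = 10038; k=3: (W₁..W₃)·(W₄..W₅) → 6160+3808+22·14·16 = 14896; k=4: (W₁..W₄)·(W₅..W₅) → 8288+0+22·17·16 = 14272.
Best split is after W₂, i.e. k = 2.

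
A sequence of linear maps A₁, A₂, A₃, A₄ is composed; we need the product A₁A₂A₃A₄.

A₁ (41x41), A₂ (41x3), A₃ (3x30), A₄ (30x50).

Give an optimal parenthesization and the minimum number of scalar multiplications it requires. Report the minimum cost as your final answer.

15693

Adjacent pairs: A₁A₂ = 41·41·3 = 5043; A₂A₃ = 41·3·30 = 3690; A₃A₄ = 3·30·50 = 4500.
Length 3: A₁..A₃: k=1: 0+3690+41·41·30=54120; k=2: 5043+0+41·3·30=8733 → min 8733 | A₂..A₄: k=2: 0+4500+41·3·50=10650; k=3: 3690+0+41·30·50=65190 → min 10650.
Length 4: A₁..A₄: k=1: 0+10650+41·41·50=94700; k=2: 5043+4500+41·3·50=15693; k=3: 8733+0+41·30·50=70233 → min 15693.
Optimal parenthesization: ((A₁A₂)(A₃A₄)) with cost 15693.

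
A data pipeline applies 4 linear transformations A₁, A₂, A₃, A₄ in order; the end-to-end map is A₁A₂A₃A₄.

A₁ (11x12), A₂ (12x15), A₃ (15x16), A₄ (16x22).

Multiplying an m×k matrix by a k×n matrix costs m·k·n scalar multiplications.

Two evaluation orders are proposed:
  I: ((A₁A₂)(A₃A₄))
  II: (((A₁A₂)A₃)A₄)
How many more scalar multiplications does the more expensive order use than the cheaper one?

2398

Order I = ((A₁A₂)(A₃A₄)): (A₁A₂): 11×12 by 12×15 → 11×15, cost 11·12·15 = 1980; (A₃A₄): 15×16 by 16×22 → 15×22, cost 15·16·22 = 5280; ((A₁A₂)(A₃A₄)): 11×15 by 15×22 → 11×22, cost 11·15·22 = 3630; cumulative 10890. Total 10890.
Order II = (((A₁A₂)A₃)A₄): (A₁A₂): 11×12 by 12×15 → 11×15, cost 11·12·15 = 1980; ((A₁A₂)A₃): 11×15 by 15×16 → 11×16, cost 11·15·16 = 2640; cumulative 4620; (((A₁A₂)A₃)A₄): 11×16 by 16×22 → 11×22, cost 11·16·22 = 3872; cumulative 8492. Total 8492.
Difference: |10890 − 8492| = 2398.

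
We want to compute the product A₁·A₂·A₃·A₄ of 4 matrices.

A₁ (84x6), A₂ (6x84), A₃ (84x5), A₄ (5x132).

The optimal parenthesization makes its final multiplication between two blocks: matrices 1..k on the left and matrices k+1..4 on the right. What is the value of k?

3

Adjacent pairs: A₁A₂ = 84·6·84 = 42336; A₂A₃ = 6·84·5 = 2520; A₃A₄ = 84·5·132 = 55440.
Length 3: A₁..A₃: k=1: 0+2520+84·6·5=5040; k=2: 42336+0+84·84·5=77616 → min 5040 | A₂..A₄: k=2: 0+55440+6·84·132=121968; k=3: 2520+0+6·5·132=6480 → min 6480.
Top-level splits: k=1: (A₁..A₁)·(A₂..A₄) → 0+6480+84·6·132 = 73008; k=2: (A₁..A₂)·(A₃..A₄) → 42336+55440+84·84·132 = 1029168; k=3: (A₁..A₃)·(A₄..A₄) → 5040+0+84·5·132 = 60480.
Best split is after A₃, i.e. k = 3.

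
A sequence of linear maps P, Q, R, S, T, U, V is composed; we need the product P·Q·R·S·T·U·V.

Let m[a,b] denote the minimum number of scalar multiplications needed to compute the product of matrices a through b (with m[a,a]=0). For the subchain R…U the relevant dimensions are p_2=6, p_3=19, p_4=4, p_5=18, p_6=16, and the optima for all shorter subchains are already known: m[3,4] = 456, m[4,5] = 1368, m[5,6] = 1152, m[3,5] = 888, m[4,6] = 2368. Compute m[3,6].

1992

m[3,6] = min over k∈[3,5] of m[3,k]+m[k+1,6]+p_{2}·p_k·p_{6}.
k=3: 0 + 2368 + 6·19·16 = 4192; k=4: 456 + 1152 + 6·4·16 = 1992; k=5: 888 + 0 + 6·18·16 = 2616.
Minimum: 1992 at k=4.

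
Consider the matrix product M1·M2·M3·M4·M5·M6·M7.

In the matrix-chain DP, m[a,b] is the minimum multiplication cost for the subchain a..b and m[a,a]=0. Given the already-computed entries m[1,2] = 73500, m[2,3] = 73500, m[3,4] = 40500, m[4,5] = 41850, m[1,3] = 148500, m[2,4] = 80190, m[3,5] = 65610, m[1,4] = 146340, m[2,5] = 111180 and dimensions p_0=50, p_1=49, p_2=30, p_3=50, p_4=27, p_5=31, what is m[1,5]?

m[1,5] = min over k∈[1,4] of m[1,k]+m[k+1,5]+p_{0}·p_k·p_{5}.
k=1: 0 + 111180 + 50·49·31 = 187130; k=2: 73500 + 65610 + 50·30·31 = 185610; k=3: 148500 + 41850 + 50·50·31 = 267850; k=4: 146340 + 0 + 50·27·31 = 188190.
Minimum: 185610 at k=2.

185610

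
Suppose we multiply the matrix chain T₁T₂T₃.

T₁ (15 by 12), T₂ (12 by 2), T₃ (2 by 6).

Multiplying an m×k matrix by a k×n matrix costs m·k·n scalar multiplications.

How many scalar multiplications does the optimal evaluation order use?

540

Order (T₁(T₂T₃)): (T₂T₃): 12×2 by 2×6 → 12×6, cost 12·2·6 = 144; (T₁(T₂T₃)): 15×12 by 12×6 → 15×6, cost 15·12·6 = 1080; cumulative 1224. Total 1224.
Order ((T₁T₂)T₃): (T₁T₂): 15×12 by 12×2 → 15×2, cost 15·12·2 = 360; ((T₁T₂)T₃): 15×2 by 2×6 → 15×6, cost 15·2·6 = 180; cumulative 540. Total 540.
Minimum: 540.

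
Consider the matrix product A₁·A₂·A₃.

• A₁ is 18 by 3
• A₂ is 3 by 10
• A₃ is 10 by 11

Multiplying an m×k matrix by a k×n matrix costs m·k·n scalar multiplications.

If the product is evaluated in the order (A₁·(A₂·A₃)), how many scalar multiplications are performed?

(A₂·A₃): 3×10 by 10×11 → 3×11, cost 3·10·11 = 330
(A₁·(A₂·A₃)): 18×3 by 3×11 → 18×11, cost 18·3·11 = 594; cumulative 924
Total: 924 scalar multiplications.

924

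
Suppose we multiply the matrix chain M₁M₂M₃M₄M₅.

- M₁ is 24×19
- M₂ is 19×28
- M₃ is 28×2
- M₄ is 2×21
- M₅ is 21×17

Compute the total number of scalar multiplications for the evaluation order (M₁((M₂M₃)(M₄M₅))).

(M₂M₃): 19×28 by 28×2 → 19×2, cost 19·28·2 = 1064
(M₄M₅): 2×21 by 21×17 → 2×17, cost 2·21·17 = 714
((M₂M₃)(M₄M₅)): 19×2 by 2×17 → 19×17, cost 19·2·17 = 646; cumulative 2424
(M₁((M₂M₃)(M₄M₅))): 24×19 by 19×17 → 24×17, cost 24·19·17 = 7752; cumulative 10176
Total: 10176 scalar multiplications.

10176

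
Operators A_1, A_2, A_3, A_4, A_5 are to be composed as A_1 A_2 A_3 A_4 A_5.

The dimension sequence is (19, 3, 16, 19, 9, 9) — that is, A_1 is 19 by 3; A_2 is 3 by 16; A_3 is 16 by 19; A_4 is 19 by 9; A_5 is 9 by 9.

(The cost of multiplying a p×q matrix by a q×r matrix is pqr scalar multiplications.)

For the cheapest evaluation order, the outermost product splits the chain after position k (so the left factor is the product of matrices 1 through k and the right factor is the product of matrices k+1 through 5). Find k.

Adjacent pairs: A_1A_2 = 19·3·16 = 912; A_2A_3 = 3·16·19 = 912; A_3A_4 = 16·19·9 = 2736; A_4A_5 = 19·9·9 = 1539.
Length 3: A_1..A_3: k=1: 0+912+19·3·19=1995; k=2: 912+0+19·16·19=6688 → min 1995 | A_2..A_4: k=2: 0+2736+3·16·9=3168; k=3: 912+0+3·19·9=1425 → min 1425 | A_3..A_5: k=3: 0+1539+16·19·9=4275; k=4: 2736+0+16·9·9=4032 → min 4032.
Length 4: A_1..A_4: k=1: 0+1425+19·3·9=1938; k=2: 912+2736+19·16·9=6384; k=3: 1995+0+19·19·9=5244 → min 1938 | A_2..A_5: k=2: 0+4032+3·16·9=4464; k=3: 912+1539+3·19·9=2964; k=4: 1425+0+3·9·9=1668 → min 1668.
Top-level splits: k=1: (A_1..A_1)·(A_2..A_5) → 0+1668+19·3·9 = 2181; k=2: (A_1..A_2)·(A_3..A_5) → 912+4032+19·16·9 = 7680; k=3: (A_1..A_3)·(A_4..A_5) → 1995+1539+19·19·9 = 6783; k=4: (A_1..A_4)·(A_5..A_5) → 1938+0+19·9·9 = 3477.
Best split is after A_1, i.e. k = 1.

1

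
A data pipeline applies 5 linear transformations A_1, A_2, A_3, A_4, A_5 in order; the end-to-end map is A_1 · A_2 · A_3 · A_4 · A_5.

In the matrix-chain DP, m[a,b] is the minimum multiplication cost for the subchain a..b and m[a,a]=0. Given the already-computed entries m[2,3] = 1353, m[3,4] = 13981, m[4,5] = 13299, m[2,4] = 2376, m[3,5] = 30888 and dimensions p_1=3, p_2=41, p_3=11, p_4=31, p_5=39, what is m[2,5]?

6003

m[2,5] = min over k∈[2,4] of m[2,k]+m[k+1,5]+p_{1}·p_k·p_{5}.
k=2: 0 + 30888 + 3·41·39 = 35685; k=3: 1353 + 13299 + 3·11·39 = 15939; k=4: 2376 + 0 + 3·31·39 = 6003.
Minimum: 6003 at k=4.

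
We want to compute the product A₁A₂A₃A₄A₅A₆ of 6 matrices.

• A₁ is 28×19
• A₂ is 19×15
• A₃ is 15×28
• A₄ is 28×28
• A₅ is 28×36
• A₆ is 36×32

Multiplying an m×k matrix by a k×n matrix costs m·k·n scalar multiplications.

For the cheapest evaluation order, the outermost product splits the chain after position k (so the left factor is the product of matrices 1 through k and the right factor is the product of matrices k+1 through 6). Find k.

Adjacent pairs: A₁A₂ = 28·19·15 = 7980; A₂A₃ = 19·15·28 = 7980; A₃A₄ = 15·28·28 = 11760; A₄A₅ = 28·28·36 = 28224; A₅A₆ = 28·36·32 = 32256.
Length 3: A₁..A₃: k=1: 0+7980+28·19·28=22876; k=2: 7980+0+28·15·28=19740 → min 19740 | A₂..A₄: k=2: 0+11760+19·15·28=19740; k=3: 7980+0+19·28·28=22876 → min 19740 | A₃..A₅: k=3: 0+28224+15·28·36=43344; k=4: 11760+0+15·28·36=26880 → min 26880 | A₄..A₆: k=4: 0+32256+28·28·32=57344; k=5: 28224+0+28·36·32=60480 → min 57344.
Length 4: A₁..A₄: k=1: 0+19740+28·19·28=34636; k=2: 7980+11760+28·15·28=31500; k=3: 19740+0+28·28·28=41692 → min 31500 | A₂..A₅: k=2: 0+26880+19·15·36=37140; k=3: 7980+28224+19·28·36=55356; k=4: 19740+0+19·28·36=38892 → min 37140 | A₃..A₆: k=3: 0+57344+15·28·32=70784; k=4: 11760+32256+15·28·32=57456; k=5: 26880+0+15·36·32=44160 → min 44160.
Length 5: A₁..A₅: k=1: 0+37140+28·19·36=56292; k=2: 7980+26880+28·15·36=49980; k=3: 19740+28224+28·28·36=76188; k=4: 31500+0+28·28·36=59724 → min 49980 | A₂..A₆: k=2: 0+44160+19·15·32=53280; k=3: 7980+57344+19·28·32=82348; k=4: 19740+32256+19·28·32=69020; k=5: 37140+0+19·36·32=59028 → min 53280.
Top-level splits: k=1: (A₁..A₁)·(A₂..A₆) → 0+53280+28·19·32 = 70304; k=2: (A₁..A₂)·(A₃..A₆) → 7980+44160+28·15·32 = 65580; k=3: (A₁..A₃)·(A₄..A₆) → 19740+57344+28·28·32 = 102172; k=4: (A₁..A₄)·(A₅..A₆) → 31500+32256+28·28·32 = 88844; k=5: (A₁..A₅)·(A₆..A₆) → 49980+0+28·36·32 = 82236.
Best split is after A₂, i.e. k = 2.

2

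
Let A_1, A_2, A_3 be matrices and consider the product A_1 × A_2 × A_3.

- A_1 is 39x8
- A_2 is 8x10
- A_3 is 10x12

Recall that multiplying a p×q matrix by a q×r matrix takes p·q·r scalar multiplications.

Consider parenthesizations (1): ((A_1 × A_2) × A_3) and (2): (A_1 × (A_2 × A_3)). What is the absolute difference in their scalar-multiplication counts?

3096

Order (1) = ((A_1 × A_2) × A_3): (A_1 × A_2): 39×8 by 8×10 → 39×10, cost 39·8·10 = 3120; ((A_1 × A_2) × A_3): 39×10 by 10×12 → 39×12, cost 39·10·12 = 4680; cumulative 7800. Total 7800.
Order (2) = (A_1 × (A_2 × A_3)): (A_2 × A_3): 8×10 by 10×12 → 8×12, cost 8·10·12 = 960; (A_1 × (A_2 × A_3)): 39×8 by 8×12 → 39×12, cost 39·8·12 = 3744; cumulative 4704. Total 4704.
Difference: |7800 − 4704| = 3096.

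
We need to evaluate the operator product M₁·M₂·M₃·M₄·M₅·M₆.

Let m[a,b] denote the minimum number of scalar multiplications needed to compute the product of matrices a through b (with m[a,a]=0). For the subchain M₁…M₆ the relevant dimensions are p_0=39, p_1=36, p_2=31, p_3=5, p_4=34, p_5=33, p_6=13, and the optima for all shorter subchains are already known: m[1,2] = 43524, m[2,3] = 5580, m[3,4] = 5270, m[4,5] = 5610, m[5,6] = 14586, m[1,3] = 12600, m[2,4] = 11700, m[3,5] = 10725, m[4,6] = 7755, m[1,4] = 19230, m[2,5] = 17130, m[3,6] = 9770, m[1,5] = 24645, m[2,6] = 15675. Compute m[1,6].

22890

m[1,6] = min over k∈[1,5] of m[1,k]+m[k+1,6]+p_{0}·p_k·p_{6}.
k=1: 0 + 15675 + 39·36·13 = 33927; k=2: 43524 + 9770 + 39·31·13 = 69011; k=3: 12600 + 7755 + 39·5·13 = 22890; k=4: 19230 + 14586 + 39·34·13 = 51054; k=5: 24645 + 0 + 39·33·13 = 41376.
Minimum: 22890 at k=3.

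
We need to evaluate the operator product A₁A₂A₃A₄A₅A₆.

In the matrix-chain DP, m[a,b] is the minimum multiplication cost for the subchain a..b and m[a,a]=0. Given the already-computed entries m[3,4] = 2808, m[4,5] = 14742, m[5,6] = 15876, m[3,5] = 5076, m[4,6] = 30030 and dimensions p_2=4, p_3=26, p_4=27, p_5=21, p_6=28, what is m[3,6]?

m[3,6] = min over k∈[3,5] of m[3,k]+m[k+1,6]+p_{2}·p_k·p_{6}.
k=3: 0 + 30030 + 4·26·28 = 32942; k=4: 2808 + 15876 + 4·27·28 = 21708; k=5: 5076 + 0 + 4·21·28 = 7428.
Minimum: 7428 at k=5.

7428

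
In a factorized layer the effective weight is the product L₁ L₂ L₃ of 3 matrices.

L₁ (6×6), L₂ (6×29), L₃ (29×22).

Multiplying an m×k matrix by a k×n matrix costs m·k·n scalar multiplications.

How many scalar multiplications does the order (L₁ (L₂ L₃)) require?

(L₂ L₃): 6×29 by 29×22 → 6×22, cost 6·29·22 = 3828
(L₁ (L₂ L₃)): 6×6 by 6×22 → 6×22, cost 6·6·22 = 792; cumulative 4620
Total: 4620 scalar multiplications.

4620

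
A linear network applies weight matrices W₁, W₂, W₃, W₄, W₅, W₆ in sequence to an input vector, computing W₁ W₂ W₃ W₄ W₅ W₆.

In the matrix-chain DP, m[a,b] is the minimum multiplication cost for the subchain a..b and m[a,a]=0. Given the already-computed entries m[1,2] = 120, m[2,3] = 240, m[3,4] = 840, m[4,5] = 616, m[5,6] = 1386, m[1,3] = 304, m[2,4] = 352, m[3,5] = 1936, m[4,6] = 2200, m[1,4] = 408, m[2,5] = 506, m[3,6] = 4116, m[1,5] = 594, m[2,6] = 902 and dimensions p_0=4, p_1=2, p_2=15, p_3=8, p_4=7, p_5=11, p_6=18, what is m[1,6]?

m[1,6] = min over k∈[1,5] of m[1,k]+m[k+1,6]+p_{0}·p_k·p_{6}.
k=1: 0 + 902 + 4·2·18 = 1046; k=2: 120 + 4116 + 4·15·18 = 5316; k=3: 304 + 2200 + 4·8·18 = 3080; k=4: 408 + 1386 + 4·7·18 = 2298; k=5: 594 + 0 + 4·11·18 = 1386.
Minimum: 1046 at k=1.

1046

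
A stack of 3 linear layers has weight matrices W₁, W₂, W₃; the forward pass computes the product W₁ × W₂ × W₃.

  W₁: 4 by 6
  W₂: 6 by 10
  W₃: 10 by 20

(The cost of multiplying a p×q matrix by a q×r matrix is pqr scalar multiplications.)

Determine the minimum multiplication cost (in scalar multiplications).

1040

Order (W₁ × (W₂ × W₃)): (W₂ × W₃): 6×10 by 10×20 → 6×20, cost 6·10·20 = 1200; (W₁ × (W₂ × W₃)): 4×6 by 6×20 → 4×20, cost 4·6·20 = 480; cumulative 1680. Total 1680.
Order ((W₁ × W₂) × W₃): (W₁ × W₂): 4×6 by 6×10 → 4×10, cost 4·6·10 = 240; ((W₁ × W₂) × W₃): 4×10 by 10×20 → 4×20, cost 4·10·20 = 800; cumulative 1040. Total 1040.
Minimum: 1040.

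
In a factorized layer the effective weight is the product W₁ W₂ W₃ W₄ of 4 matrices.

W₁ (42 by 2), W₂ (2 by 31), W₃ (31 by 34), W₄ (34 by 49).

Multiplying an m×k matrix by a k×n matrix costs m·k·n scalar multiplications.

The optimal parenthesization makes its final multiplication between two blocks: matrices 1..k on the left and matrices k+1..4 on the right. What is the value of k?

Adjacent pairs: W₁W₂ = 42·2·31 = 2604; W₂W₃ = 2·31·34 = 2108; W₃W₄ = 31·34·49 = 51646.
Length 3: W₁..W₃: k=1: 0+2108+42·2·34=4964; k=2: 2604+0+42·31·34=46872 → min 4964 | W₂..W₄: k=2: 0+51646+2·31·49=54684; k=3: 2108+0+2·34·49=5440 → min 5440.
Top-level splits: k=1: (W₁..W₁)·(W₂..W₄) → 0+5440+42·2·49 = 9556; k=2: (W₁..W₂)·(W₃..W₄) → 2604+51646+42·31·49 = 118048; k=3: (W₁..W₃)·(W₄..W₄) → 4964+0+42·34·49 = 74936.
Best split is after W₁, i.e. k = 1.

1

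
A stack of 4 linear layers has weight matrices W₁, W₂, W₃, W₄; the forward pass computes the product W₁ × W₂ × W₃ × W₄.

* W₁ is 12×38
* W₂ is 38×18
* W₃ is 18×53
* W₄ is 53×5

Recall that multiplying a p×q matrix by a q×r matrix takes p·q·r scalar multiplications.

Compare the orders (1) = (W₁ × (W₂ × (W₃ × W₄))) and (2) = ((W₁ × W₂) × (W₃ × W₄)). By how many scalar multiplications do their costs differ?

3588

Order (1) = (W₁ × (W₂ × (W₃ × W₄))): (W₃ × W₄): 18×53 by 53×5 → 18×5, cost 18·53·5 = 4770; (W₂ × (W₃ × W₄)): 38×18 by 18×5 → 38×5, cost 38·18·5 = 3420; cumulative 8190; (W₁ × (W₂ × (W₃ × W₄))): 12×38 by 38×5 → 12×5, cost 12·38·5 = 2280; cumulative 10470. Total 10470.
Order (2) = ((W₁ × W₂) × (W₃ × W₄)): (W₁ × W₂): 12×38 by 38×18 → 12×18, cost 12·38·18 = 8208; (W₃ × W₄): 18×53 by 53×5 → 18×5, cost 18·53·5 = 4770; ((W₁ × W₂) × (W₃ × W₄)): 12×18 by 18×5 → 12×5, cost 12·18·5 = 1080; cumulative 14058. Total 14058.
Difference: |10470 − 14058| = 3588.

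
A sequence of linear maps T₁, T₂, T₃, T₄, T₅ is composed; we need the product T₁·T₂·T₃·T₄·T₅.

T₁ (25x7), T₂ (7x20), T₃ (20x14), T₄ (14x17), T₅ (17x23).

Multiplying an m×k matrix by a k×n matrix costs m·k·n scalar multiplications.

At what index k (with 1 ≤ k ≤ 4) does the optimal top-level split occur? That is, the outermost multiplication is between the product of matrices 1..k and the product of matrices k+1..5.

1

Adjacent pairs: T₁T₂ = 25·7·20 = 3500; T₂T₃ = 7·20·14 = 1960; T₃T₄ = 20·14·17 = 4760; T₄T₅ = 14·17·23 = 5474.
Length 3: T₁..T₃: k=1: 0+1960+25·7·14=4410; k=2: 3500+0+25·20·14=10500 → min 4410 | T₂..T₄: k=2: 0+4760+7·20·17=7140; k=3: 1960+0+7·14·17=3626 → min 3626 | T₃..T₅: k=3: 0+5474+20·14·23=11914; k=4: 4760+0+20·17·23=12580 → min 11914.
Length 4: T₁..T₄: k=1: 0+3626+25·7·17=6601; k=2: 3500+4760+25·20·17=16760; k=3: 4410+0+25·14·17=10360 → min 6601 | T₂..T₅: k=2: 0+11914+7·20·23=15134; k=3: 1960+5474+7·14·23=9688; k=4: 3626+0+7·17·23=6363 → min 6363.
Top-level splits: k=1: (T₁..T₁)·(T₂..T₅) → 0+6363+25·7·23 = 10388; k=2: (T₁..T₂)·(T₃..T₅) → 3500+11914+25·20·23 = 26914; k=3: (T₁..T₃)·(T₄..T₅) → 4410+5474+25·14·23 = 17934; k=4: (T₁..T₄)·(T₅..T₅) → 6601+0+25·17·23 = 16376.
Best split is after T₁, i.e. k = 1.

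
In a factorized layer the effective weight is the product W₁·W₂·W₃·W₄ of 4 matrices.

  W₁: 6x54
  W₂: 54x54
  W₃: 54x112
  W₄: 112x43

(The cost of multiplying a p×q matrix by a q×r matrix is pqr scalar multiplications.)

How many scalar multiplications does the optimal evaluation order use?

82680

Adjacent pairs: W₁W₂ = 6·54·54 = 17496; W₂W₃ = 54·54·112 = 326592; W₃W₄ = 54·112·43 = 260064.
Length 3: W₁..W₃: k=1: 0+326592+6·54·112=362880; k=2: 17496+0+6·54·112=53784 → min 53784 | W₂..W₄: k=2: 0+260064+54·54·43=385452; k=3: 326592+0+54·112·43=586656 → min 385452.
Length 4: W₁..W₄: k=1: 0+385452+6·54·43=399384; k=2: 17496+260064+6·54·43=291492; k=3: 53784+0+6·112·43=82680 → min 82680.
Optimal order: (((W₁·W₂)·W₃)·W₄) with cost 82680.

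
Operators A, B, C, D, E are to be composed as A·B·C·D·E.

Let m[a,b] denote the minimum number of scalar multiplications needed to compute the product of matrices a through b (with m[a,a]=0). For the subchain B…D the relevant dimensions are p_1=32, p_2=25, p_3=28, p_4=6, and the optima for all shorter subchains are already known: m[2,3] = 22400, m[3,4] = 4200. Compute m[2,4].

9000

m[2,4] = min over k∈[2,3] of m[2,k]+m[k+1,4]+p_{1}·p_k·p_{4}.
k=2: 0 + 4200 + 32·25·6 = 9000; k=3: 22400 + 0 + 32·28·6 = 27776.
Minimum: 9000 at k=2.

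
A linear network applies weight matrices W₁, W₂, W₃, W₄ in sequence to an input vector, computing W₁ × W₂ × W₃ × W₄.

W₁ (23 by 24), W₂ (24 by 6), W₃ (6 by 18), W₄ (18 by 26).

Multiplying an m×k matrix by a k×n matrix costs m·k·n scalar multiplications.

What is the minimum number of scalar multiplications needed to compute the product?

9708

Adjacent pairs: W₁W₂ = 23·24·6 = 3312; W₂W₃ = 24·6·18 = 2592; W₃W₄ = 6·18·26 = 2808.
Length 3: W₁..W₃: k=1: 0+2592+23·24·18=12528; k=2: 3312+0+23·6·18=5796 → min 5796 | W₂..W₄: k=2: 0+2808+24·6·26=6552; k=3: 2592+0+24·18·26=13824 → min 6552.
Length 4: W₁..W₄: k=1: 0+6552+23·24·26=20904; k=2: 3312+2808+23·6·26=9708; k=3: 5796+0+23·18·26=16560 → min 9708.
Optimal order: ((W₁ × W₂) × (W₃ × W₄)) with cost 9708.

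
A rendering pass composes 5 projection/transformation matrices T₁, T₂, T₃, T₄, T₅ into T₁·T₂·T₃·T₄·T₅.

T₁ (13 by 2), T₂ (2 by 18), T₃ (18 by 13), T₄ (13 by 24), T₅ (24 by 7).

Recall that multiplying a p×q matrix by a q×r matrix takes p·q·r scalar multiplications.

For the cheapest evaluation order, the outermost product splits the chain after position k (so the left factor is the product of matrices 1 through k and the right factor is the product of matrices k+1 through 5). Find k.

Adjacent pairs: T₁T₂ = 13·2·18 = 468; T₂T₃ = 2·18·13 = 468; T₃T₄ = 18·13·24 = 5616; T₄T₅ = 13·24·7 = 2184.
Length 3: T₁..T₃: k=1: 0+468+13·2·13=806; k=2: 468+0+13·18·13=3510 → min 806 | T₂..T₄: k=2: 0+5616+2·18·24=6480; k=3: 468+0+2·13·24=1092 → min 1092 | T₃..T₅: k=3: 0+2184+18·13·7=3822; k=4: 5616+0+18·24·7=8640 → min 3822.
Length 4: T₁..T₄: k=1: 0+1092+13·2·24=1716; k=2: 468+5616+13·18·24=11700; k=3: 806+0+13·13·24=4862 → min 1716 | T₂..T₅: k=2: 0+3822+2·18·7=4074; k=3: 468+2184+2·13·7=2834; k=4: 1092+0+2·24·7=1428 → min 1428.
Top-level splits: k=1: (T₁..T₁)·(T₂..T₅) → 0+1428+13·2·7 = 1610; k=2: (T₁..T₂)·(T₃..T₅) → 468+3822+13·18·7 = 5928; k=3: (T₁..T₃)·(T₄..T₅) → 806+2184+13·13·7 = 4173; k=4: (T₁..T₄)·(T₅..T₅) → 1716+0+13·24·7 = 3900.
Best split is after T₁, i.e. k = 1.

1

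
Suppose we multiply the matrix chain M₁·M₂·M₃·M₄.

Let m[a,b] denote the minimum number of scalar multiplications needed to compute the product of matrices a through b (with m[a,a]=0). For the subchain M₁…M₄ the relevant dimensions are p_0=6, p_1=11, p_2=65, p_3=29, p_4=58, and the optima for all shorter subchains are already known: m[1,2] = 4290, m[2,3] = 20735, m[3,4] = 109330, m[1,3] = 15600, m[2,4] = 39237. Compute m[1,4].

m[1,4] = min over k∈[1,3] of m[1,k]+m[k+1,4]+p_{0}·p_k·p_{4}.
k=1: 0 + 39237 + 6·11·58 = 43065; k=2: 4290 + 109330 + 6·65·58 = 136240; k=3: 15600 + 0 + 6·29·58 = 25692.
Minimum: 25692 at k=3.

25692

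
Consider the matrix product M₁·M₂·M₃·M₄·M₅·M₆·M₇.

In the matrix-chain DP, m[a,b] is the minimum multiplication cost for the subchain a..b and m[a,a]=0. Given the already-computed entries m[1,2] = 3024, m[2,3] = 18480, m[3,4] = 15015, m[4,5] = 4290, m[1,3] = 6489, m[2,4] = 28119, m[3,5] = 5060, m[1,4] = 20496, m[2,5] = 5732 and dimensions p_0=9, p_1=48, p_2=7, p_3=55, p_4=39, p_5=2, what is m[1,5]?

6596

m[1,5] = min over k∈[1,4] of m[1,k]+m[k+1,5]+p_{0}·p_k·p_{5}.
k=1: 0 + 5732 + 9·48·2 = 6596; k=2: 3024 + 5060 + 9·7·2 = 8210; k=3: 6489 + 4290 + 9·55·2 = 11769; k=4: 20496 + 0 + 9·39·2 = 21198.
Minimum: 6596 at k=1.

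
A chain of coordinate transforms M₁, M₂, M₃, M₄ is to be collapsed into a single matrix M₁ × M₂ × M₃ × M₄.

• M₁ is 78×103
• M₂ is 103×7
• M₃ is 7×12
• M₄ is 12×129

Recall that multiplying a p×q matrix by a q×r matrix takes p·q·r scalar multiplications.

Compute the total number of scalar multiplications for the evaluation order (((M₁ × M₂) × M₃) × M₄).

183534

(M₁ × M₂): 78×103 by 103×7 → 78×7, cost 78·103·7 = 56238
((M₁ × M₂) × M₃): 78×7 by 7×12 → 78×12, cost 78·7·12 = 6552; cumulative 62790
(((M₁ × M₂) × M₃) × M₄): 78×12 by 12×129 → 78×129, cost 78·12·129 = 120744; cumulative 183534
Total: 183534 scalar multiplications.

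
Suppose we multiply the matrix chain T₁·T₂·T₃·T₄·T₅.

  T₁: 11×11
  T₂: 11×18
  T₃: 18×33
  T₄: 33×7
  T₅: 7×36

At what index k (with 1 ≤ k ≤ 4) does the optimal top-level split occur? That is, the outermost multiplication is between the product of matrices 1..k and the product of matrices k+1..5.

Adjacent pairs: T₁T₂ = 11·11·18 = 2178; T₂T₃ = 11·18·33 = 6534; T₃T₄ = 18·33·7 = 4158; T₄T₅ = 33·7·36 = 8316.
Length 3: T₁..T₃: k=1: 0+6534+11·11·33=10527; k=2: 2178+0+11·18·33=8712 → min 8712 | T₂..T₄: k=2: 0+4158+11·18·7=5544; k=3: 6534+0+11·33·7=9075 → min 5544 | T₃..T₅: k=3: 0+8316+18·33·36=29700; k=4: 4158+0+18·7·36=8694 → min 8694.
Length 4: T₁..T₄: k=1: 0+5544+11·11·7=6391; k=2: 2178+4158+11·18·7=7722; k=3: 8712+0+11·33·7=11253 → min 6391 | T₂..T₅: k=2: 0+8694+11·18·36=15822; k=3: 6534+8316+11·33·36=27918; k=4: 5544+0+11·7·36=8316 → min 8316.
Top-level splits: k=1: (T₁..T₁)·(T₂..T₅) → 0+8316+11·11·36 = 12672; k=2: (T₁..T₂)·(T₃..T₅) → 2178+8694+11·18·36 = 18000; k=3: (T₁..T₃)·(T₄..T₅) → 8712+8316+11·33·36 = 30096; k=4: (T₁..T₄)·(T₅..T₅) → 6391+0+11·7·36 = 9163.
Best split is after T₄, i.e. k = 4.

4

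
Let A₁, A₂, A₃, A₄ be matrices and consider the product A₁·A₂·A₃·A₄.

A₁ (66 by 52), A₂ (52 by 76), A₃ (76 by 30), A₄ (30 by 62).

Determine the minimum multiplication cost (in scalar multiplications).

344280

Adjacent pairs: A₁A₂ = 66·52·76 = 260832; A₂A₃ = 52·76·30 = 118560; A₃A₄ = 76·30·62 = 141360.
Length 3: A₁..A₃: k=1: 0+118560+66·52·30=221520; k=2: 260832+0+66·76·30=411312 → min 221520 | A₂..A₄: k=2: 0+141360+52·76·62=386384; k=3: 118560+0+52·30·62=215280 → min 215280.
Length 4: A₁..A₄: k=1: 0+215280+66·52·62=428064; k=2: 260832+141360+66·76·62=713184; k=3: 221520+0+66·30·62=344280 → min 344280.
Optimal order: ((A₁·(A₂·A₃))·A₄) with cost 344280.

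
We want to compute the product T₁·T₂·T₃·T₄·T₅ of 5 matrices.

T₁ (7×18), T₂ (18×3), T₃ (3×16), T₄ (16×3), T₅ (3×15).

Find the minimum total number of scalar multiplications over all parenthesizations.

900

Adjacent pairs: T₁T₂ = 7·18·3 = 378; T₂T₃ = 18·3·16 = 864; T₃T₄ = 3·16·3 = 144; T₄T₅ = 16·3·15 = 720.
Length 3: T₁..T₃: k=1: 0+864+7·18·16=2880; k=2: 378+0+7·3·16=714 → min 714 | T₂..T₄: k=2: 0+144+18·3·3=306; k=3: 864+0+18·16·3=1728 → min 306 | T₃..T₅: k=3: 0+720+3·16·15=1440; k=4: 144+0+3·3·15=279 → min 279.
Length 4: T₁..T₄: k=1: 0+306+7·18·3=684; k=2: 378+144+7·3·3=585; k=3: 714+0+7·16·3=1050 → min 585 | T₂..T₅: k=2: 0+279+18·3·15=1089; k=3: 864+720+18·16·15=5904; k=4: 306+0+18·3·15=1116 → min 1089.
Length 5: T₁..T₅: k=1: 0+1089+7·18·15=2979; k=2: 378+279+7·3·15=972; k=3: 714+720+7·16·15=3114; k=4: 585+0+7·3·15=900 → min 900.
Optimal order: (((T₁·T₂)·(T₃·T₄))·T₅) with cost 900.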